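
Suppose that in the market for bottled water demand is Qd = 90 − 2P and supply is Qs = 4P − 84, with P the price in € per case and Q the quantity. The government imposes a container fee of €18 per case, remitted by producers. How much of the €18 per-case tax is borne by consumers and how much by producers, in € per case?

Consumers bear €12 per case; producers bear €6 per case.

Without the tax, 90 − 2P = 4P − 84 gives 6P = 174, so P* = €29 and Q* = 32.
With the tax collected from producers, supply shifts: Qs = 4(P − 18) − 84.
New equilibrium: consumers pay €41, producers receive €23, Q = 8. (Wedge: Pb − Ps = 18.)
Burden on consumers: €12; on producers: €6. (They sum to €18.)
The less price-elastic side of the market bears the larger share of a per-unit tax.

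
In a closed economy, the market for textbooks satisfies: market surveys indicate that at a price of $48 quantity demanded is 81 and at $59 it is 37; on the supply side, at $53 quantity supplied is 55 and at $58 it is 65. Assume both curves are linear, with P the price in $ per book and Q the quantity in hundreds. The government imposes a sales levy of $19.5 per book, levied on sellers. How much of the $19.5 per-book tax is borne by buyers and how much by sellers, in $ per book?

Buyers bear $6.5 per book; sellers bear $13 per book.

Demand slope: (37 − 81)/(59 − 48) = -4, so Qd = 273 − 4P.
Supply slope: (65 − 55)/(58 − 53) = 2, so Qs = 2P − 51.
Before the tax: set 273 − 4P = 2P − 51 → P* = $54, Q* = 57.
With the tax collected from sellers, supply shifts: Qs = 2(P − 19.5) − 51.
New equilibrium: buyers pay $60.5, sellers receive $41, Q = 31. (Wedge: Pb − Ps = 19.5.)
Burden on buyers: $6.5; on sellers: $13. (They sum to $19.5.)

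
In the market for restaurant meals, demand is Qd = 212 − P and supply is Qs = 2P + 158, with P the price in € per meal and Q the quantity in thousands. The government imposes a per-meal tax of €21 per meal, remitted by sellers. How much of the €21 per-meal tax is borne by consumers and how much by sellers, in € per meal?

Consumers bear €14 per meal; sellers bear €7 per meal.

Before the tax: set 212 − P = 2P + 158 → P* = €18, Q* = 194.
With the tax collected from sellers, supply shifts: Qs = 2(P − 21) + 158.
Solving gives Q = 180 with consumers paying €32 and sellers receiving €11 (the €21 wedge).
Burden on consumers: €14; on sellers: €7. (They sum to €21.)
The less price-elastic side of the market bears the larger share of a per-unit tax.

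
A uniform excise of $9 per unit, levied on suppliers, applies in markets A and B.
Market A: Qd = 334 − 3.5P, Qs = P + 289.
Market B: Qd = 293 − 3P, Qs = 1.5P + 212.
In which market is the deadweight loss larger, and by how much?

Market A: pre-tax P* = $10, Q* = 299; post-tax Q = 292; deadweight loss = $31.5.
Market B: pre-tax P* = $18, Q* = 239; post-tax Q = 230; deadweight loss = $40.5.
Difference: $31.5 vs $40.5 → market B is larger by $9.

Market B, by $9.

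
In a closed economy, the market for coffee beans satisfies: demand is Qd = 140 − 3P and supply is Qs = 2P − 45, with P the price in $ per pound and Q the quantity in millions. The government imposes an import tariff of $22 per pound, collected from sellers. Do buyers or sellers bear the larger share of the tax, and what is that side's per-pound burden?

Sellers bear the larger share: $13.2 per pound.

Without the tax, 140 − 3P = 2P − 45 gives 5P = 185, so P* = $37 and Q* = 29.
With the tax collected from sellers, supply shifts: Qs = 2(P − 22) − 45.
New equilibrium: buyers pay $45.8, sellers receive $23.8, Q = 2.6. (Wedge: Pb − Ps = 22.)
Per-pound burden: buyers $8.8, sellers $13.2.
Sellers take the larger share because supply is less price-elastic here (demand slope 3 vs supply slope 2).
The less price-elastic side of the market bears the larger share of a per-unit tax.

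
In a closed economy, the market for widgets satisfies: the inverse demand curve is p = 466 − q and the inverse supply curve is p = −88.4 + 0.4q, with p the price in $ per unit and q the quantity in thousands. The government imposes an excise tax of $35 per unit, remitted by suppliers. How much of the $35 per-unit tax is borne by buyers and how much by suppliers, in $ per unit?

Buyers bear $25 per unit; suppliers bear $10 per unit.

Inverting to q(p) form: qd = 466 − p; qs = 2.5p + 221.
Before the tax: set 466 − p = 2.5p + 221 → p* = $70, q* = 396.
With the tax collected from suppliers, supply shifts: qs = 2.5(p − 35) + 221.
Solving gives q = 371 with buyers paying $95 and suppliers receiving $60 (the $35 wedge).
Burden on buyers: $25; on suppliers: $10. (They sum to $35.)
The less price-elastic side of the market bears the larger share of a per-unit tax.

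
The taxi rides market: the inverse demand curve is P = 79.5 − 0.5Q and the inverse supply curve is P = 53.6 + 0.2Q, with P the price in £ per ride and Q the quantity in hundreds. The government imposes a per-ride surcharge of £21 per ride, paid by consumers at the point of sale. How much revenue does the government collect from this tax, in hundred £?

Rewrite in direct form: Qd = 159 − 2P and Qs = 5P − 268.
Before the tax: set 159 − 2P = 5P − 268 → P* = £61, Q* = 37.
With the tax collected from consumers, demand (in seller-price terms) shifts: Qd = 159 − 2(P + 21).
Solving gives Q = 7 with consumers paying £76 and producers receiving £55 (the £21 wedge).
Revenue = t · Q = 21 · 7 = £147.

Tax revenue = £147 hundred.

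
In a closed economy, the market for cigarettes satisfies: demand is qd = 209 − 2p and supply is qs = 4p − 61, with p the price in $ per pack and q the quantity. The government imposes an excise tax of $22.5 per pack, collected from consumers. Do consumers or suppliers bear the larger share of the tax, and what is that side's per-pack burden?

Before the tax: set 209 − 2p = 4p − 61 → p* = $45, q* = 119.
With the tax collected from consumers, demand (in seller-price terms) shifts: qd = 209 − 2(p + 22.5).
Solving gives q = 89 with consumers paying $60 and suppliers receiving $37.5 (the $22.5 wedge).
Per-pack burden: consumers $15, suppliers $7.5.
Consumers take the larger share because demand is less price-elastic here (demand slope 2 vs supply slope 4).
The less price-elastic side of the market bears the larger share of a per-unit tax.

Consumers bear the larger share: $15 per pack.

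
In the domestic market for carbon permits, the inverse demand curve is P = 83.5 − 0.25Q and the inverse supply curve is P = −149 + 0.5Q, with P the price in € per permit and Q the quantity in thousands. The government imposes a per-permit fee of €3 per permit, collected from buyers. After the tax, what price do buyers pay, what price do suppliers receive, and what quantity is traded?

Buyers pay €7; suppliers receive €4; quantity = 306.

Rewrite in direct form: Qd = 334 − 4P and Qs = 2P + 298.
Without the tax, 334 − 4P = 2P + 298 gives 6P = 36, so P* = €6 and Q* = 310.
With the tax collected from buyers, demand (in seller-price terms) shifts: Qd = 334 − 4(P + 3).
New equilibrium: buyers pay €7, suppliers receive €4, Q = 306. (Wedge: Pb − Ps = 3.)
The less price-elastic side of the market bears the larger share of a per-unit tax.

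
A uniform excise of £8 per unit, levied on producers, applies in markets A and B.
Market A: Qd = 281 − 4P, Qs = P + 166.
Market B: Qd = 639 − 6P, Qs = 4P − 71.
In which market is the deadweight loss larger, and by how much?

Market B, by £51.2.

Market A: pre-tax P* = £23, Q* = 189; post-tax Q = 182.6; deadweight loss = £25.6.
Market B: pre-tax P* = £71, Q* = 213; post-tax Q = 193.8; deadweight loss = £76.8.
Difference: £25.6 vs £76.8 → market B is larger by £51.2.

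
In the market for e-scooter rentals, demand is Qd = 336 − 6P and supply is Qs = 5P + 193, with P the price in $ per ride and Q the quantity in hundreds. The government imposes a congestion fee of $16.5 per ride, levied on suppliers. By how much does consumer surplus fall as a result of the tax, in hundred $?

Without the tax, 336 − 6P = 5P + 193 gives 11P = 143, so P* = $13 and Q* = 258.
With the tax collected from suppliers, supply shifts: Qs = 5(P − 16.5) + 193.
New equilibrium: buyers pay $20.5, suppliers receive $4, Q = 213. (Wedge: Pb − Ps = 16.5.)
ΔCS is the trapezoid between Q = 213 and Q = 258 of height $7.5: ½ · (258 + 213) · 7.5 = $1766.25.

Consumer surplus falls by $1766.25 hundred.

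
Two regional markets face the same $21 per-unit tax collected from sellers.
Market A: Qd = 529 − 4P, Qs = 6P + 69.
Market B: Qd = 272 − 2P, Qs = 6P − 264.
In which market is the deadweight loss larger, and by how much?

Market A: pre-tax P* = $46, Q* = 345; post-tax Q = 294.6; deadweight loss = $529.2.
Market B: pre-tax P* = $67, Q* = 138; post-tax Q = 106.5; deadweight loss = $330.75.
Difference: $529.2 vs $330.75 → market A is larger by $198.45.

Market A, by $198.45.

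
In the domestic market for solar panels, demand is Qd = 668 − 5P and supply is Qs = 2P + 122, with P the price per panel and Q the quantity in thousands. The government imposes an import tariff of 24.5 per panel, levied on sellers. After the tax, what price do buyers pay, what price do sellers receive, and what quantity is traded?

Before the tax: set 668 − 5P = 2P + 122 → P* = 78, Q* = 278.
With the tax collected from sellers, supply shifts: Qs = 2(P − 24.5) + 122.
Solving gives Q = 243 with buyers paying 85 and sellers receiving 60.5 (the 24.5 wedge).

Buyers pay 85; sellers receive 60.5; quantity = 243.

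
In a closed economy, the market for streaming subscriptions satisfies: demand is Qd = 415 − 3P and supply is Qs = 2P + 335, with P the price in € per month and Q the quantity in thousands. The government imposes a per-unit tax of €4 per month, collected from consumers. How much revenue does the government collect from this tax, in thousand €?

Tax revenue = €1448.8 thousand.

Before the tax: set 415 − 3P = 2P + 335 → P* = €16, Q* = 367.
With the tax collected from consumers, demand (in seller-price terms) shifts: Qd = 415 − 3(P + 4).
New equilibrium: consumers pay €17.6, suppliers receive €13.6, Q = 362.2. (Wedge: Pb − Ps = 4.)
Revenue = t · Q = 4 · 362.2 = €1448.8.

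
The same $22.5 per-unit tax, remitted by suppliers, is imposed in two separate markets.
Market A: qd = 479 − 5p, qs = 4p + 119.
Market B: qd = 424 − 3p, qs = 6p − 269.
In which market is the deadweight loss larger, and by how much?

Market A, by $56.25.

Market A: pre-tax p* = $40, q* = 279; post-tax q = 229; deadweight loss = $562.5.
Market B: pre-tax p* = $77, q* = 193; post-tax q = 148; deadweight loss = $506.25.
Difference: $562.5 vs $506.25 → market A is larger by $56.25.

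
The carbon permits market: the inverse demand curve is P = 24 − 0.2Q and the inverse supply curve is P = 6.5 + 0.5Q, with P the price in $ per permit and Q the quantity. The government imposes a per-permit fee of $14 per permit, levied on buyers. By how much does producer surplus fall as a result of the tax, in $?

Producer surplus falls by $150.

Inverting to Q(P) form: Qd = 120 − 5P; Qs = 2P − 13.
Without the tax, 120 − 5P = 2P − 13 gives 7P = 133, so P* = $19 and Q* = 25.
With the tax collected from buyers, demand (in seller-price terms) shifts: Qd = 120 − 5(P + 14).
Solving gives Q = 5 with buyers paying $23 and producers receiving $9 (the $14 wedge).
ΔPS is the trapezoid between Q = 5 and Q = 25 of height $10: ½ · (25 + 5) · 10 = $150.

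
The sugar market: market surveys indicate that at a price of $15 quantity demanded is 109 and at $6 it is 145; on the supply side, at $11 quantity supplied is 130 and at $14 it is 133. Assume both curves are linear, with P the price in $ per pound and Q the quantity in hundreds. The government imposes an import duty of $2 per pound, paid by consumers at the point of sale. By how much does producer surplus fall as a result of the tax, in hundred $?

Producer surplus falls by $205.12 hundred.

Demand slope: (145 − 109)/(6 − 15) = -4, so Qd = 169 − 4P.
Supply slope: (133 − 130)/(14 − 11) = 1, so Qs = P + 119.
Before the tax: set 169 − 4P = P + 119 → P* = $10, Q* = 129.
With the tax collected from consumers, demand (in seller-price terms) shifts: Qd = 169 − 4(P + 2).
New equilibrium: consumers pay $10.4, producers receive $8.4, Q = 127.4. (Wedge: Pb − Ps = 2.)
ΔPS is the trapezoid between Q = 127.4 and Q = 129 of height $1.6: ½ · (129 + 127.4) · 1.6 = $205.12.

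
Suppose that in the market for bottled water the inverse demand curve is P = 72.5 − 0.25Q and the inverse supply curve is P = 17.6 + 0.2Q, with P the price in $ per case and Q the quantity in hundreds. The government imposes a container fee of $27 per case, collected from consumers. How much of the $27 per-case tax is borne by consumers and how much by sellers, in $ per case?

Consumers bear $15 per case; sellers bear $12 per case.

Inverting to Q(P) form: Qd = 290 − 4P; Qs = 5P − 88.
Before the tax: set 290 − 4P = 5P − 88 → P* = $42, Q* = 122.
With the tax collected from consumers, demand (in seller-price terms) shifts: Qd = 290 − 4(P + 27).
New equilibrium: consumers pay $57, sellers receive $30, Q = 62. (Wedge: Pb − Ps = 27.)
Burden on consumers: $15; on sellers: $12. (They sum to $27.)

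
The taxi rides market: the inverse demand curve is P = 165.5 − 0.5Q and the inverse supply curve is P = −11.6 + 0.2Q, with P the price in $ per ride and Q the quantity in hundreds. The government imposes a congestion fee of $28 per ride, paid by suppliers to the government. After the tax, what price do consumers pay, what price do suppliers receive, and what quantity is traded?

Consumers pay $59; suppliers receive $31; quantity = 213.

Rewrite in direct form: Qd = 331 − 2P and Qs = 5P + 58.
Before the tax: set 331 − 2P = 5P + 58 → P* = $39, Q* = 253.
With the tax collected from suppliers, supply shifts: Qs = 5(P − 28) + 58.
New equilibrium: consumers pay $59, suppliers receive $31, Q = 213. (Wedge: Pb − Ps = 28.)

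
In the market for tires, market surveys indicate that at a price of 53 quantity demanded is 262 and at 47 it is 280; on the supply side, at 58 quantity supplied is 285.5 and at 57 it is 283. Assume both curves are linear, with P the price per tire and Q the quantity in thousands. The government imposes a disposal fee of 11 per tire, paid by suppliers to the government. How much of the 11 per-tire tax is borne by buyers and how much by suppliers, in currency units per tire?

Buyers bear 5 per tire; suppliers bear 6 per tire.

Demand slope: (280 − 262)/(47 − 53) = -3, so Qd = 421 − 3P.
Supply slope: (283 − 285.5)/(57 − 58) = 2.5, so Qs = 2.5P + 140.5.
Without the tax, 421 − 3P = 2.5P + 140.5 gives 5.5P = 280.5, so P* = 51 and Q* = 268.
With the tax collected from suppliers, supply shifts: Qs = 2.5(P − 11) + 140.5.
Solving gives Q = 253 with buyers paying 56 and suppliers receiving 45 (the 11 wedge).
Burden on buyers: 5; on suppliers: 6. (They sum to 11.)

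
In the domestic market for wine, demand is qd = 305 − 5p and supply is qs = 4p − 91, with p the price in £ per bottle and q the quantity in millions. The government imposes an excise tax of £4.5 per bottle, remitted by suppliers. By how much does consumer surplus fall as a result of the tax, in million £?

Consumer surplus falls by £160 million.

Before the tax: set 305 − 5p = 4p − 91 → p* = £44, q* = 85.
With the tax collected from suppliers, supply shifts: qs = 4(p − 4.5) − 91.
Solving gives q = 75 with consumers paying £46 and suppliers receiving £41.5 (the £4.5 wedge).
ΔCS is the trapezoid between Q = 75 and Q = 85 of height £2: ½ · (85 + 75) · 2 = £160.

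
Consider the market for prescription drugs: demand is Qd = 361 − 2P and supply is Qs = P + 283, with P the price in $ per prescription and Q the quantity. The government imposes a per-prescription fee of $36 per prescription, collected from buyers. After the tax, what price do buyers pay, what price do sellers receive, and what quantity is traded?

Buyers pay $38; sellers receive $2; quantity = 285.

Without the tax, 361 − 2P = P + 283 gives 3P = 78, so P* = $26 and Q* = 309.
With the tax collected from buyers, demand (in seller-price terms) shifts: Qd = 361 − 2(P + 36).
New equilibrium: buyers pay $38, sellers receive $2, Q = 285. (Wedge: Pb − Ps = 36.)
The less price-elastic side of the market bears the larger share of a per-unit tax.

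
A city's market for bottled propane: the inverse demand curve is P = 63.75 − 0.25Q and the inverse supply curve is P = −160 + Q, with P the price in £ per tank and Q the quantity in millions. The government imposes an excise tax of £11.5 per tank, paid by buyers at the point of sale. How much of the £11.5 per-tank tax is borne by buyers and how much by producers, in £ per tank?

Buyers bear £2.3 per tank; producers bear £9.2 per tank.

Inverting to Q(P) form: Qd = 255 − 4P; Qs = P + 160.
Without the tax, 255 − 4P = P + 160 gives 5P = 95, so P* = £19 and Q* = 179.
With the tax collected from buyers, demand (in seller-price terms) shifts: Qd = 255 − 4(P + 11.5).
Solving gives Q = 169.8 with buyers paying £21.3 and producers receiving £9.8 (the £11.5 wedge).
Burden on buyers: £2.3; on producers: £9.2. (They sum to £11.5.)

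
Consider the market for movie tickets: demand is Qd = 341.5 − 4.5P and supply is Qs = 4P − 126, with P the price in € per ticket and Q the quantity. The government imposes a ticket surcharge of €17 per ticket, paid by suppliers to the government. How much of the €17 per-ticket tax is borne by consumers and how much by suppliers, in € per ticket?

Consumers bear €8 per ticket; suppliers bear €9 per ticket.

Without the tax, 341.5 − 4.5P = 4P − 126 gives 8.5P = 467.5, so P* = €55 and Q* = 94.
With the tax collected from suppliers, supply shifts: Qs = 4(P − 17) − 126.
Solving gives Q = 58 with consumers paying €63 and suppliers receiving €46 (the €17 wedge).
Burden on consumers: €8; on suppliers: €9. (They sum to €17.)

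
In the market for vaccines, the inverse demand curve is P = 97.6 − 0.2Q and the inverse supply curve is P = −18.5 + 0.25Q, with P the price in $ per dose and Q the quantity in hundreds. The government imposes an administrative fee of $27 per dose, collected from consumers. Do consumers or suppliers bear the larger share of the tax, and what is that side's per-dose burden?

Rewrite in direct form: Qd = 488 − 5P and Qs = 4P + 74.
Before the tax: set 488 − 5P = 4P + 74 → P* = $46, Q* = 258.
With the tax collected from consumers, demand (in seller-price terms) shifts: Qd = 488 − 5(P + 27).
Solving gives Q = 198 with consumers paying $58 and suppliers receiving $31 (the $27 wedge).
Per-dose burden: consumers $12, suppliers $15.
Suppliers take the larger share because supply is less price-elastic here (demand slope 5 vs supply slope 4).

Suppliers bear the larger share: $15 per dose.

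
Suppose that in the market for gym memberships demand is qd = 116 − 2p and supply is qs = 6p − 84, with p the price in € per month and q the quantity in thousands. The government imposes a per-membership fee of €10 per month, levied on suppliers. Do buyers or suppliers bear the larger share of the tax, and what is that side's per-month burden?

Buyers bear the larger share: €7.5 per month.

Without the tax, 116 − 2p = 6p − 84 gives 8p = 200, so p* = €25 and q* = 66.
With the tax collected from suppliers, supply shifts: qs = 6(p − 10) − 84.
New equilibrium: buyers pay €32.5, suppliers receive €22.5, q = 51. (Wedge: pb − ps = 10.)
Per-month burden: buyers €7.5, suppliers €2.5.
Buyers take the larger share because demand is less price-elastic here (demand slope 2 vs supply slope 6).
The less price-elastic side of the market bears the larger share of a per-unit tax.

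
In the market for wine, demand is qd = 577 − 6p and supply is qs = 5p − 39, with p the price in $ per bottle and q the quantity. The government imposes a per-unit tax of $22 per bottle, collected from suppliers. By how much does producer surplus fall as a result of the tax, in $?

Producer surplus falls by $2532.

Without the tax, 577 − 6p = 5p − 39 gives 11p = 616, so p* = $56 and q* = 241.
With the tax collected from suppliers, supply shifts: qs = 5(p − 22) − 39.
New equilibrium: buyers pay $66, suppliers receive $44, q = 181. (Wedge: pb − ps = 22.)
ΔPS is the trapezoid between Q = 181 and Q = 241 of height $12: ½ · (241 + 181) · 12 = $2532.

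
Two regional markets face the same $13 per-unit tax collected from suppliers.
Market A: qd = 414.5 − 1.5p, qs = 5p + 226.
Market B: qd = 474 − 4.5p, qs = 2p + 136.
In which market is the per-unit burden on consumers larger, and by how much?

Market A, by $6.

Market A: pre-tax p* = $29, q* = 371; post-tax q = 356; per-unit burden on consumers = $10.
Market B: pre-tax p* = $52, q* = 240; post-tax q = 222; per-unit burden on consumers = $4.
Difference: $10 vs $4 → market A is larger by $6.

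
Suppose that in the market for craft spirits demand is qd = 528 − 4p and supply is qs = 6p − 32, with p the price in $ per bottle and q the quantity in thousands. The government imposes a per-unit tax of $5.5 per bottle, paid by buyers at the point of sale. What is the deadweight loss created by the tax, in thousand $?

Deadweight loss = $36.3 thousand.

Before the tax: set 528 − 4p = 6p − 32 → p* = $56, q* = 304.
With the tax collected from buyers, demand (in seller-price terms) shifts: qd = 528 − 4(p + 5.5).
Solving gives q = 290.8 with buyers paying $59.3 and sellers receiving $53.8 (the $5.5 wedge).
Quantity falls by |ΔQ| = |304 − 290.8| = 13.2.
DWL = ½ · t · |ΔQ| = ½ · 5.5 · 13.2 = $36.3.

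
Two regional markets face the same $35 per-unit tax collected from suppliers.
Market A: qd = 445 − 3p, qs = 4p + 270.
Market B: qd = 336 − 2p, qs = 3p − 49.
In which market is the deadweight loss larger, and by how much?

Market A, by $315.

Market A: pre-tax p* = $25, q* = 370; post-tax q = 310; deadweight loss = $1050.
Market B: pre-tax p* = $77, q* = 182; post-tax q = 140; deadweight loss = $735.
Difference: $1050 vs $735 → market A is larger by $315.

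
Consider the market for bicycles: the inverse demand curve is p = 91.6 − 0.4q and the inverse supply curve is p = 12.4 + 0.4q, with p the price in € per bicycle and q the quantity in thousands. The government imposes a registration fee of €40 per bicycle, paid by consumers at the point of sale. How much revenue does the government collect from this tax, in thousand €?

Tax revenue = €1960 thousand.

Inverting to q(p) form: qd = 229 − 2.5p; qs = 2.5p − 31.
Before the tax: set 229 − 2.5p = 2.5p − 31 → p* = €52, q* = 99.
With the tax collected from consumers, demand (in seller-price terms) shifts: qd = 229 − 2.5(p + 40).
New equilibrium: consumers pay €72, suppliers receive €32, q = 49. (Wedge: pb − ps = 40.)
Revenue = t · Q = 40 · 49 = €1960.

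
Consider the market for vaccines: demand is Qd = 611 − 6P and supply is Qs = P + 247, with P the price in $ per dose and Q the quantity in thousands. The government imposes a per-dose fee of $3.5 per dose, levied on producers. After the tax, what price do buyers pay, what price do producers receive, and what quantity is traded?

Before the tax: set 611 − 6P = P + 247 → P* = $52, Q* = 299.
With the tax collected from producers, supply shifts: Qs = (P − 3.5) + 247.
Solving gives Q = 296 with buyers paying $52.5 and producers receiving $49 (the $3.5 wedge).
The less price-elastic side of the market bears the larger share of a per-unit tax.

Buyers pay $52.5; producers receive $49; quantity = 296.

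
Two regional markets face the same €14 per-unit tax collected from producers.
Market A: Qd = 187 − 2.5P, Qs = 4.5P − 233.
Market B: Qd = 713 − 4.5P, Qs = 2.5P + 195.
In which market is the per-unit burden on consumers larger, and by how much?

Market A: pre-tax P* = €60, Q* = 37; post-tax Q = 14.5; per-unit burden on consumers = €9.
Market B: pre-tax P* = €74, Q* = 380; post-tax Q = 357.5; per-unit burden on consumers = €5.
Difference: €9 vs €5 → market A is larger by €4.

Market A, by €4.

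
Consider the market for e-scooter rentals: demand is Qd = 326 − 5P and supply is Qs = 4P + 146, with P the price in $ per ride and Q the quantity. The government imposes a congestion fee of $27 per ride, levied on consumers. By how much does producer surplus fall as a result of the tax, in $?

Before the tax: set 326 − 5P = 4P + 146 → P* = $20, Q* = 226.
With the tax collected from consumers, demand (in seller-price terms) shifts: Qd = 326 − 5(P + 27).
Solving gives Q = 166 with consumers paying $32 and suppliers receiving $5 (the $27 wedge).
ΔPS is the trapezoid between Q = 166 and Q = 226 of height $15: ½ · (226 + 166) · 15 = $2940.

Producer surplus falls by $2940.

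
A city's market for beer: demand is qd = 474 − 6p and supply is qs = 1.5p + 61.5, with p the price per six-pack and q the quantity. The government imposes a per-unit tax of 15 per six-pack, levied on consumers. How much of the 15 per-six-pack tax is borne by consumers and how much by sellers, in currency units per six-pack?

Before the tax: set 474 − 6p = 1.5p + 61.5 → p* = 55, q* = 144.
With the tax collected from consumers, demand (in seller-price terms) shifts: qd = 474 − 6(p + 15).
New equilibrium: consumers pay 58, sellers receive 43, q = 126. (Wedge: pb − ps = 15.)
Burden on consumers: 3; on sellers: 12. (They sum to 15.)

Consumers bear 3 per six-pack; sellers bear 12 per six-pack.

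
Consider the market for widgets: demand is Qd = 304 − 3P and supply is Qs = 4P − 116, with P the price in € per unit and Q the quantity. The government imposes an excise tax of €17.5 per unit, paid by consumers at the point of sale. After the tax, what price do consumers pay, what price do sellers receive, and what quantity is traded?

Consumers pay €70; sellers receive €52.5; quantity = 94.

Before the tax: set 304 − 3P = 4P − 116 → P* = €60, Q* = 124.
With the tax collected from consumers, demand (in seller-price terms) shifts: Qd = 304 − 3(P + 17.5).
Solving gives Q = 94 with consumers paying €70 and sellers receiving €52.5 (the €17.5 wedge).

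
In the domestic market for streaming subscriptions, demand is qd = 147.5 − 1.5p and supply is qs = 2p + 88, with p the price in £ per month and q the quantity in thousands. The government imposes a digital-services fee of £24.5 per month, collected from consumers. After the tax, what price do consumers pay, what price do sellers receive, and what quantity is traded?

Consumers pay £31; sellers receive £6.5; quantity = 101.

Without the tax, 147.5 − 1.5p = 2p + 88 gives 3.5p = 59.5, so p* = £17 and q* = 122.
With the tax collected from consumers, demand (in seller-price terms) shifts: qd = 147.5 − 1.5(p + 24.5).
Solving gives q = 101 with consumers paying £31 and sellers receiving £6.5 (the £24.5 wedge).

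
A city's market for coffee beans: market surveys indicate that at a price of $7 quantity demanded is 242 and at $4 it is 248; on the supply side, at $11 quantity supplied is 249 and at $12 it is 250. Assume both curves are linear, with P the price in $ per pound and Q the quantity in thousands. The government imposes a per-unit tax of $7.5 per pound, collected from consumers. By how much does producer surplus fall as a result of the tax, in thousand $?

Producer surplus falls by $1207.5 thousand.

Demand slope: (248 − 242)/(4 − 7) = -2, so Qd = 256 − 2P.
Supply slope: (250 − 249)/(12 − 11) = 1, so Qs = P + 238.
Before the tax: set 256 − 2P = P + 238 → P* = $6, Q* = 244.
With the tax collected from consumers, demand (in seller-price terms) shifts: Qd = 256 − 2(P + 7.5).
New equilibrium: consumers pay $8.5, producers receive $1, Q = 239. (Wedge: Pb − Ps = 7.5.)
ΔPS is the trapezoid between Q = 239 and Q = 244 of height $5: ½ · (244 + 239) · 5 = $1207.5.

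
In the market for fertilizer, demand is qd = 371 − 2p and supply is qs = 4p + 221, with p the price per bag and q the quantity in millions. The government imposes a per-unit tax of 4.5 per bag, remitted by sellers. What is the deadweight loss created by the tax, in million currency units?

Deadweight loss = 13.5 million.

Without the tax, 371 − 2p = 4p + 221 gives 6p = 150, so p* = 25 and q* = 321.
With the tax collected from sellers, supply shifts: qs = 4(p − 4.5) + 221.
New equilibrium: buyers pay 28, sellers receive 23.5, q = 315. (Wedge: pb − ps = 4.5.)
Quantity falls by |ΔQ| = |321 − 315| = 6.
DWL = ½ · t · |ΔQ| = ½ · 4.5 · 6 = 13.5.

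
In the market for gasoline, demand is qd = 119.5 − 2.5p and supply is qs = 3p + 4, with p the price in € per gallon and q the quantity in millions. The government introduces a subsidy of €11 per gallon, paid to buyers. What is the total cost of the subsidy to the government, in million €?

Before the subsidy: set 119.5 − 2.5p = 3p + 4 → p* = €21, q* = 67.
With a per-unit subsidy paid to buyers, each effectively pays p − 11, so demand becomes qd = 119.5 − 2.5(p − 11).
Solving gives q = 82 with buyers paying €15 and suppliers receiving €26 (the €11 wedge).
Outlay = t · Q = 11 · 82 = €902.

Government outlay = €902 million.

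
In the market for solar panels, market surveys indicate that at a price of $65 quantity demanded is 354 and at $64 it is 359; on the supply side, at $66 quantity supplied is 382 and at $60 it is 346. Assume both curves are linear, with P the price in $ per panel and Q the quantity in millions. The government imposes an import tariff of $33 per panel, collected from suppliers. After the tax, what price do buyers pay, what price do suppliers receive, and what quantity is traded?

Buyers pay $81; suppliers receive $48; quantity = 274.

Demand slope: (359 − 354)/(64 − 65) = -5, so Qd = 679 − 5P.
Supply slope: (346 − 382)/(60 − 66) = 6, so Qs = 6P − 14.
Before the tax: set 679 − 5P = 6P − 14 → P* = $63, Q* = 364.
With the tax collected from suppliers, supply shifts: Qs = 6(P − 33) − 14.
Solving gives Q = 274 with buyers paying $81 and suppliers receiving $48 (the $33 wedge).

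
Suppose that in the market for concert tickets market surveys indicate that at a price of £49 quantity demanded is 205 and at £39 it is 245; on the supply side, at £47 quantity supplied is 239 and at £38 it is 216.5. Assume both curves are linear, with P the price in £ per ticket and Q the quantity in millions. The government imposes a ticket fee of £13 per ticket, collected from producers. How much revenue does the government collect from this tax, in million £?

Tax revenue = £2717 million.

Demand slope: (245 − 205)/(39 − 49) = -4, so Qd = 401 − 4P.
Supply slope: (216.5 − 239)/(38 − 47) = 2.5, so Qs = 2.5P + 121.5.
Without the tax, 401 − 4P = 2.5P + 121.5 gives 6.5P = 279.5, so P* = £43 and Q* = 229.
With the tax collected from producers, supply shifts: Qs = 2.5(P − 13) + 121.5.
New equilibrium: buyers pay £48, producers receive £35, Q = 209. (Wedge: Pb − Ps = 13.)
Revenue = t · Q = 13 · 209 = £2717.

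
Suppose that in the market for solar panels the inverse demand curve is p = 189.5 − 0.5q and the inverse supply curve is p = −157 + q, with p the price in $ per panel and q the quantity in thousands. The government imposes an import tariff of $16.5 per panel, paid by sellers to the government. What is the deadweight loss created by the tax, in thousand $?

Inverting to q(p) form: qd = 379 − 2p; qs = p + 157.
Without the tax, 379 − 2p = p + 157 gives 3p = 222, so p* = $74 and q* = 231.
With the tax collected from sellers, supply shifts: qs = (p − 16.5) + 157.
New equilibrium: consumers pay $79.5, sellers receive $63, q = 220. (Wedge: pb − ps = 16.5.)
Quantity falls by |ΔQ| = |231 − 220| = 11.
DWL = ½ · t · |ΔQ| = ½ · 16.5 · 11 = $90.75.

Deadweight loss = $90.75 thousand.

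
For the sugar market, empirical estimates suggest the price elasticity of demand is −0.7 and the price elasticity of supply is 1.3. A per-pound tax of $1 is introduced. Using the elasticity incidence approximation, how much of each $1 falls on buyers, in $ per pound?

Incidence ratio: buyers' share ≈ εs / (εs + |εd|) = 1.3 / (1.3 + 0.7) = 0.65.
So buyers bear ≈ 0.65 × $1 = $0.65; suppliers bear $0.35.

Buyers bear ≈ $0.65 per pound.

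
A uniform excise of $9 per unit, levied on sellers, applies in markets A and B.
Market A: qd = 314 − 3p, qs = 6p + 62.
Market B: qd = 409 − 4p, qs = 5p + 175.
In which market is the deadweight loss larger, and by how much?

Market B, by $9.

Market A: pre-tax p* = $28, q* = 230; post-tax q = 212; deadweight loss = $81.
Market B: pre-tax p* = $26, q* = 305; post-tax q = 285; deadweight loss = $90.
Difference: $81 vs $90 → market B is larger by $9.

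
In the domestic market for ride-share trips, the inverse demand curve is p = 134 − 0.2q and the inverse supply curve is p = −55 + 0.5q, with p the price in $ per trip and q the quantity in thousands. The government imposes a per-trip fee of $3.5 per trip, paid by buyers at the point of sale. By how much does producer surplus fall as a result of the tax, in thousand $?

Producer surplus falls by $668.75 thousand.

Rewrite in direct form: qd = 670 − 5p and qs = 2p + 110.
Without the tax, 670 − 5p = 2p + 110 gives 7p = 560, so p* = $80 and q* = 270.
With the tax collected from buyers, demand (in seller-price terms) shifts: qd = 670 − 5(p + 3.5).
Solving gives q = 265 with buyers paying $81 and sellers receiving $77.5 (the $3.5 wedge).
ΔPS is the trapezoid between Q = 265 and Q = 270 of height $2.5: ½ · (270 + 265) · 2.5 = $668.75.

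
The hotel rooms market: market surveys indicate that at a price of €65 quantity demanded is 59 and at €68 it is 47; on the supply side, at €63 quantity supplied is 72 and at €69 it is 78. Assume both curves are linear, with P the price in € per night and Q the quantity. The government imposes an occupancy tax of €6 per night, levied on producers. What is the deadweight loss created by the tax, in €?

Deadweight loss = €14.4.

Demand slope: (47 − 59)/(68 − 65) = -4, so Qd = 319 − 4P.
Supply slope: (78 − 72)/(69 − 63) = 1, so Qs = P + 9.
Without the tax, 319 − 4P = P + 9 gives 5P = 310, so P* = €62 and Q* = 71.
With the tax collected from producers, supply shifts: Qs = (P − 6) + 9.
New equilibrium: buyers pay €63.2, producers receive €57.2, Q = 66.2. (Wedge: Pb − Ps = 6.)
Quantity falls by |ΔQ| = |71 − 66.2| = 4.8.
DWL = ½ · t · |ΔQ| = ½ · 6 · 4.8 = €14.4.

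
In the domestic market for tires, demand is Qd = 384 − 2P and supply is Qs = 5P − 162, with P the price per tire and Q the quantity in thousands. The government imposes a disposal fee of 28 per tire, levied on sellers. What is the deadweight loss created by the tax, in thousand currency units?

Deadweight loss = 560 thousand.

Before the tax: set 384 − 2P = 5P − 162 → P* = 78, Q* = 228.
With the tax collected from sellers, supply shifts: Qs = 5(P − 28) − 162.
Solving gives Q = 188 with consumers paying 98 and sellers receiving 70 (the 28 wedge).
Quantity falls by |ΔQ| = |228 − 188| = 40.
DWL = ½ · t · |ΔQ| = ½ · 28 · 40 = 560.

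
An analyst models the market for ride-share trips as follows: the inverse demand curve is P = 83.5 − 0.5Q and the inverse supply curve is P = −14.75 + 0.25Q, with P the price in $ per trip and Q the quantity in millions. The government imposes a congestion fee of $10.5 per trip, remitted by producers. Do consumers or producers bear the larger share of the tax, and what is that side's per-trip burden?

Rewrite in direct form: Qd = 167 − 2P and Qs = 4P + 59.
Without the tax, 167 − 2P = 4P + 59 gives 6P = 108, so P* = $18 and Q* = 131.
With the tax collected from producers, supply shifts: Qs = 4(P − 10.5) + 59.
Solving gives Q = 117 with consumers paying $25 and producers receiving $14.5 (the $10.5 wedge).
Per-trip burden: consumers $7, producers $3.5.
Consumers take the larger share because demand is less price-elastic here (demand slope 2 vs supply slope 4).

Consumers bear the larger share: $7 per trip.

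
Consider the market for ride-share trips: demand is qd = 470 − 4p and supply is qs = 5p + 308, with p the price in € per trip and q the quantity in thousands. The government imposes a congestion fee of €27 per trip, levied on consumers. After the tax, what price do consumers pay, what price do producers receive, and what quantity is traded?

Consumers pay €33; producers receive €6; quantity = 338.

Before the tax: set 470 − 4p = 5p + 308 → p* = €18, q* = 398.
With the tax collected from consumers, demand (in seller-price terms) shifts: qd = 470 − 4(p + 27).
Solving gives q = 338 with consumers paying €33 and producers receiving €6 (the €27 wedge).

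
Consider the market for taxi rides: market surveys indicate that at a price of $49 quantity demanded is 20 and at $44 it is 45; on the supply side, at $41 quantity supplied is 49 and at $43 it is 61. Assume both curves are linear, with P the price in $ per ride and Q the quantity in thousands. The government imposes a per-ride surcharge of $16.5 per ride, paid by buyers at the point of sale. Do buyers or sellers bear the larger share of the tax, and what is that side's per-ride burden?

Buyers bear the larger share: $9 per ride.

Demand slope: (45 − 20)/(44 − 49) = -5, so Qd = 265 − 5P.
Supply slope: (61 − 49)/(43 − 41) = 6, so Qs = 6P − 197.
Before the tax: set 265 − 5P = 6P − 197 → P* = $42, Q* = 55.
With the tax collected from buyers, demand (in seller-price terms) shifts: Qd = 265 − 5(P + 16.5).
New equilibrium: buyers pay $51, sellers receive $34.5, Q = 10. (Wedge: Pb − Ps = 16.5.)
Per-ride burden: buyers $9, sellers $7.5.
Buyers take the larger share because demand is less price-elastic here (demand slope 5 vs supply slope 6).
The less price-elastic side of the market bears the larger share of a per-unit tax.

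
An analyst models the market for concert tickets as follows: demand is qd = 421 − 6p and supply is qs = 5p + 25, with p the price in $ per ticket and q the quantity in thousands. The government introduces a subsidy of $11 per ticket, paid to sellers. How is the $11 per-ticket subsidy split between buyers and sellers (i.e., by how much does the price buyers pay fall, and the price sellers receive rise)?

Buyers gain $5 per ticket; sellers gain $6 per ticket.

Without the subsidy, 421 − 6p = 5p + 25 gives 11p = 396, so p* = $36 and q* = 205.
With a per-unit subsidy paid to sellers, each receives p + 11 per unit sold, so supply becomes qs = 5(p + 11) + 25.
Solving gives q = 235 with buyers paying $31 and sellers receiving $42 (the $11 wedge).
Gain to buyers: $5; to sellers: $6. (They sum to $11.)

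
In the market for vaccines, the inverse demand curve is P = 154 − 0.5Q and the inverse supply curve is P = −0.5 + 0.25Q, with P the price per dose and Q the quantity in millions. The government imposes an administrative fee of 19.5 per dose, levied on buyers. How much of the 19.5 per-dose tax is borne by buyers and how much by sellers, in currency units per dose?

Buyers bear 13 per dose; sellers bear 6.5 per dose.

Rewrite in direct form: Qd = 308 − 2P and Qs = 4P + 2.
Before the tax: set 308 − 2P = 4P + 2 → P* = 51, Q* = 206.
With the tax collected from buyers, demand (in seller-price terms) shifts: Qd = 308 − 2(P + 19.5).
New equilibrium: buyers pay 64, sellers receive 44.5, Q = 180. (Wedge: Pb − Ps = 19.5.)
Burden on buyers: 13; on sellers: 6.5. (They sum to 19.5.)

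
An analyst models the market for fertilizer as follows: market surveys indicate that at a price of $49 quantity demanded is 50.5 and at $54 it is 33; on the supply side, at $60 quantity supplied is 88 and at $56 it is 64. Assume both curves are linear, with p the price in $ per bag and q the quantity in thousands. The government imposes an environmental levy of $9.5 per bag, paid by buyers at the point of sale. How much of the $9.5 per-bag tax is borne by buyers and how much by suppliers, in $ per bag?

Demand slope: (33 − 50.5)/(54 − 49) = -3.5, so qd = 222 − 3.5p.
Supply slope: (64 − 88)/(56 − 60) = 6, so qs = 6p − 272.
Before the tax: set 222 − 3.5p = 6p − 272 → p* = $52, q* = 40.
With the tax collected from buyers, demand (in seller-price terms) shifts: qd = 222 − 3.5(p + 9.5).
Solving gives q = 19 with buyers paying $58 and suppliers receiving $48.5 (the $9.5 wedge).
Burden on buyers: $6; on suppliers: $3.5. (They sum to $9.5.)
The less price-elastic side of the market bears the larger share of a per-unit tax.

Buyers bear $6 per bag; suppliers bear $3.5 per bag.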